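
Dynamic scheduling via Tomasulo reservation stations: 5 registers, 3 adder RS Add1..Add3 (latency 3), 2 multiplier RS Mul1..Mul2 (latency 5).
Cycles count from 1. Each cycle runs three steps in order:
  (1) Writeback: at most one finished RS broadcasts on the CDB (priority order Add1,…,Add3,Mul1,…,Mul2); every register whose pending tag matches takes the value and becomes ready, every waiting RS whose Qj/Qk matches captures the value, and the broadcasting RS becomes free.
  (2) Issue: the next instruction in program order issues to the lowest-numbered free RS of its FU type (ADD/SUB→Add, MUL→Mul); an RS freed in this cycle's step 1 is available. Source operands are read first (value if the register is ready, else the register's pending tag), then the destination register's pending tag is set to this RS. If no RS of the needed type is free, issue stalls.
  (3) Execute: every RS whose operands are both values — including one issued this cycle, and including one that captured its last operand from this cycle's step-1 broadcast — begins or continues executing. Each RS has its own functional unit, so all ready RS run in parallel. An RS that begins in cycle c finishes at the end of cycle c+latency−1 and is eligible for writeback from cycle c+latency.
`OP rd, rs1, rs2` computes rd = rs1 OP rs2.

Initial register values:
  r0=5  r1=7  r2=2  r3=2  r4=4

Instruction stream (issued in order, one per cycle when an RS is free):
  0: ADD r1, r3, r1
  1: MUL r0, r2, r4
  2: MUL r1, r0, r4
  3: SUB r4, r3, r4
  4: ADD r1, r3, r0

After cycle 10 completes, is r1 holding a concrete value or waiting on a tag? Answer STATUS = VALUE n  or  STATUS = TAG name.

c1: issue ADD r1<-Add1 | r0:5,r1:Add1,r2:2,r3:2,r4:4
c2: issue MUL r0<-Mul1 | r0:Mul1,r1:Add1,r2:2,r3:2,r4:4
c3: issue MUL r1<-Mul2 | r0:Mul1,r1:Mul2,r2:2,r3:2,r4:4
c4: CDB Add1=9; issue SUB r4<-Add1 | r0:Mul1,r1:Mul2,r2:2,r3:2,r4:Add1
c5: issue ADD r1<-Add2 | r0:Mul1,r1:Add2,r2:2,r3:2,r4:Add1
c6: - | r0:Mul1,r1:Add2,r2:2,r3:2,r4:Add1
c7: CDB Add1=-2 | r0:Mul1,r1:Add2,r2:2,r3:2,r4:-2
c8: CDB Mul1=8 | r0:8,r1:Add2,r2:2,r3:2,r4:-2
c9: - | r0:8,r1:Add2,r2:2,r3:2,r4:-2
c10: - | r0:8,r1:Add2,r2:2,r3:2,r4:-2

STATUS = TAG Add2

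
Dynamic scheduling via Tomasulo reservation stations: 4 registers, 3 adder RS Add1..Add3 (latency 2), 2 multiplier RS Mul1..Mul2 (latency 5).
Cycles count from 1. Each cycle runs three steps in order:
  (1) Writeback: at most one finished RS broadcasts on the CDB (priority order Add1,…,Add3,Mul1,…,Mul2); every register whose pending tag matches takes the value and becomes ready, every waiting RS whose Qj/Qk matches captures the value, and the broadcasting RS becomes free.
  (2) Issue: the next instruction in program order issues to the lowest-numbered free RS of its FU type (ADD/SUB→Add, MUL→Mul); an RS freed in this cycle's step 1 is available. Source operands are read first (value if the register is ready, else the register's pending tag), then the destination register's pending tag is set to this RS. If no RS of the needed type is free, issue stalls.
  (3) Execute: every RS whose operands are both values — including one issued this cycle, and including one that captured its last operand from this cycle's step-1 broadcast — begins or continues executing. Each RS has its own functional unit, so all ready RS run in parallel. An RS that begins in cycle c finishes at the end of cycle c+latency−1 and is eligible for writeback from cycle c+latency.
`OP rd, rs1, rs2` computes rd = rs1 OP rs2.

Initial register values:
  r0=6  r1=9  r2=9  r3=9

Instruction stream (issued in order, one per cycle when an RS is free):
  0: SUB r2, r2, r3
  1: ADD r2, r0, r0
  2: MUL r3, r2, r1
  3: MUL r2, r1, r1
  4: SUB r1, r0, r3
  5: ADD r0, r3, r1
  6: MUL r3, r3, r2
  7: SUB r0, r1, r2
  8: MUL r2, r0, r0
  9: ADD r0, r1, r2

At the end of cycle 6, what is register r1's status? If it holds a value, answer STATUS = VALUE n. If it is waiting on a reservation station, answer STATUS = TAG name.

cycle 1: issue SUB r2<-Add1 // r0:6,r1:9,r2:Add1,r3:9
cycle 2: issue ADD r2<-Add2 // r0:6,r1:9,r2:Add2,r3:9
cycle 3: CDB Add1=0; issue MUL r3<-Mul1 // r0:6,r1:9,r2:Add2,r3:Mul1
cycle 4: CDB Add2=12; issue MUL r2<-Mul2 // r0:6,r1:9,r2:Mul2,r3:Mul1
cycle 5: issue SUB r1<-Add1 // r0:6,r1:Add1,r2:Mul2,r3:Mul1
cycle 6: issue ADD r0<-Add2 // r0:Add2,r1:Add1,r2:Mul2,r3:Mul1

STATUS = TAG Add1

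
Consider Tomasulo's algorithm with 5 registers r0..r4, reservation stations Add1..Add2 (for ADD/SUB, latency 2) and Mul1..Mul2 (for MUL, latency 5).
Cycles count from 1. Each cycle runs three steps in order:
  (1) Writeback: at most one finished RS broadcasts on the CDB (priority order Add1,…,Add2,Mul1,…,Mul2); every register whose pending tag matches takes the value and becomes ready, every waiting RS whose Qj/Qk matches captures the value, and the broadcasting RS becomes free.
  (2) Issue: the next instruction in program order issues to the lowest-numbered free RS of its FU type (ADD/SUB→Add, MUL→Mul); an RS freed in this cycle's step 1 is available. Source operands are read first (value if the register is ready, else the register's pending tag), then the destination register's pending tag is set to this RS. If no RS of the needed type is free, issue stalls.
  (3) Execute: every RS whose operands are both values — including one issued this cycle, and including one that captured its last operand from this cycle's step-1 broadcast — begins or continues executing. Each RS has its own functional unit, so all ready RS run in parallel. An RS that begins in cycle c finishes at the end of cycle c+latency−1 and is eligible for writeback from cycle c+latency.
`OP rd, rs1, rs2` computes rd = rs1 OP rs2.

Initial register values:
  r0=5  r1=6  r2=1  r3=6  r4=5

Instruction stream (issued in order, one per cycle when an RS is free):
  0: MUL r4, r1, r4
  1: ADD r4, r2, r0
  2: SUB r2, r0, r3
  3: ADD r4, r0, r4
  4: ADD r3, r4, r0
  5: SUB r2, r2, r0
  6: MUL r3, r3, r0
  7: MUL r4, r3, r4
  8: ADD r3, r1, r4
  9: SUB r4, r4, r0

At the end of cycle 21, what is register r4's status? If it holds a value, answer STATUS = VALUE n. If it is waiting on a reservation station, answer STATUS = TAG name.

cycle 1: issue MUL r4<-Mul1 // r0:5,r1:6,r2:1,r3:6,r4:Mul1
cycle 2: issue ADD r4<-Add1 // r0:5,r1:6,r2:1,r3:6,r4:Add1
cycle 3: issue SUB r2<-Add2 // r0:5,r1:6,r2:Add2,r3:6,r4:Add1
cycle 4: CDB Add1=6; issue ADD r4<-Add1 // r0:5,r1:6,r2:Add2,r3:6,r4:Add1
cycle 5: CDB Add2=-1; issue ADD r3<-Add2 // r0:5,r1:6,r2:-1,r3:Add2,r4:Add1
cycle 6: CDB Add1=11; issue SUB r2<-Add1 // r0:5,r1:6,r2:Add1,r3:Add2,r4:11
cycle 7: CDB Mul1=30; issue MUL r3<-Mul1 // r0:5,r1:6,r2:Add1,r3:Mul1,r4:11
cycle 8: CDB Add1=-6; issue MUL r4<-Mul2 // r0:5,r1:6,r2:-6,r3:Mul1,r4:Mul2
cycle 9: CDB Add2=16; issue ADD r3<-Add1 // r0:5,r1:6,r2:-6,r3:Add1,r4:Mul2
cycle 10: issue SUB r4<-Add2 // r0:5,r1:6,r2:-6,r3:Add1,r4:Add2
cycle 11: - // r0:5,r1:6,r2:-6,r3:Add1,r4:Add2
cycle 12: - // r0:5,r1:6,r2:-6,r3:Add1,r4:Add2
cycle 13: - // r0:5,r1:6,r2:-6,r3:Add1,r4:Add2
cycle 14: CDB Mul1=80 // r0:5,r1:6,r2:-6,r3:Add1,r4:Add2
cycle 15: - // r0:5,r1:6,r2:-6,r3:Add1,r4:Add2
cycle 16: - // r0:5,r1:6,r2:-6,r3:Add1,r4:Add2
cycle 17: - // r0:5,r1:6,r2:-6,r3:Add1,r4:Add2
cycle 18: - // r0:5,r1:6,r2:-6,r3:Add1,r4:Add2
cycle 19: CDB Mul2=880 // r0:5,r1:6,r2:-6,r3:Add1,r4:Add2
cycle 20: - // r0:5,r1:6,r2:-6,r3:Add1,r4:Add2
cycle 21: CDB Add1=886 // r0:5,r1:6,r2:-6,r3:886,r4:Add2

STATUS = TAG Add2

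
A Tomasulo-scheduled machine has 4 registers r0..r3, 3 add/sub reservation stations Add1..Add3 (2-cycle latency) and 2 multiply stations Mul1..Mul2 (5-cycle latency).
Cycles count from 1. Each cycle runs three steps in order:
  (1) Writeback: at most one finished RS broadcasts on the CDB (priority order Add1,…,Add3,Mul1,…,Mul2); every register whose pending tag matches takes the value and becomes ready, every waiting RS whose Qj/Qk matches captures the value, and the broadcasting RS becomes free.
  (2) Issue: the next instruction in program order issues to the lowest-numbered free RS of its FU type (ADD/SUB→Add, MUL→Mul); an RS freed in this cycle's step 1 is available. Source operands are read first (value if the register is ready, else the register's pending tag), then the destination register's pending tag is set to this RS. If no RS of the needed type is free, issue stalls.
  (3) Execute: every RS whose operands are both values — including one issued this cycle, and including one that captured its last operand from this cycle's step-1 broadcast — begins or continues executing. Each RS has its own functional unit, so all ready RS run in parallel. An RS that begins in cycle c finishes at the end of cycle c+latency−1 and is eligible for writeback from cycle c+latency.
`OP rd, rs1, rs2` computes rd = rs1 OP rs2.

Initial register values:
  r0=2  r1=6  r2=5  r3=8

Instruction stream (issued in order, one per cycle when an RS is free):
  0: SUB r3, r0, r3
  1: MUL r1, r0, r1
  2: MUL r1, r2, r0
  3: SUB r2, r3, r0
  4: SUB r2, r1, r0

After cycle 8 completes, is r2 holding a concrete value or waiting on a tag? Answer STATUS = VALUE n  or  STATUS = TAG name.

STATUS = TAG Add2

c1: issue SUB r3<-Add1 | r0:2,r1:6,r2:5,r3:Add1
c2: issue MUL r1<-Mul1 | r0:2,r1:Mul1,r2:5,r3:Add1
c3: CDB Add1=-6; issue MUL r1<-Mul2 | r0:2,r1:Mul2,r2:5,r3:-6
c4: issue SUB r2<-Add1 | r0:2,r1:Mul2,r2:Add1,r3:-6
c5: issue SUB r2<-Add2 | r0:2,r1:Mul2,r2:Add2,r3:-6
c6: CDB Add1=-8 | r0:2,r1:Mul2,r2:Add2,r3:-6
c7: CDB Mul1=12 | r0:2,r1:Mul2,r2:Add2,r3:-6
c8: CDB Mul2=10 | r0:2,r1:10,r2:Add2,r3:-6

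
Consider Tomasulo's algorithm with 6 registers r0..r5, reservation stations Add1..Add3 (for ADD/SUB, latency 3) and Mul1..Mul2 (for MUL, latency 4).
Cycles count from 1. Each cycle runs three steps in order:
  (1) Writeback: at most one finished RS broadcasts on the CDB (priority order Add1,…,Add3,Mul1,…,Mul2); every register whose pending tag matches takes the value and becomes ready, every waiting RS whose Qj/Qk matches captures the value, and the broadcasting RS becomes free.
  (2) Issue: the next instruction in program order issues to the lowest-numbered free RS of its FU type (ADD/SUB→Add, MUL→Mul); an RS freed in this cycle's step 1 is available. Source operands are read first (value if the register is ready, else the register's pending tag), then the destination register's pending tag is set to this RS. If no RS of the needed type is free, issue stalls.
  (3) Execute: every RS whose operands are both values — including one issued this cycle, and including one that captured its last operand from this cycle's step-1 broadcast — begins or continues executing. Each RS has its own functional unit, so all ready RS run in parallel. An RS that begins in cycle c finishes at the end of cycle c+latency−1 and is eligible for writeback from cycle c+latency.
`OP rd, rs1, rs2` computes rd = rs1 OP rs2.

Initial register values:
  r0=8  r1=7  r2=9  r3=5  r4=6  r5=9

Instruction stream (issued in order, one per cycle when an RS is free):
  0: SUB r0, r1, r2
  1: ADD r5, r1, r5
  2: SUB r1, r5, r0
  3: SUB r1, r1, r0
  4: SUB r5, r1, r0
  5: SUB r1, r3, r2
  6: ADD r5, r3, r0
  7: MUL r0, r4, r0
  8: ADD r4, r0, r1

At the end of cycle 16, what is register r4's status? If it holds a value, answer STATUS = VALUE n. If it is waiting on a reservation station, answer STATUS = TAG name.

c1: issue SUB r0<-Add1 | r0:Add1,r1:7,r2:9,r3:5,r4:6,r5:9
c2: issue ADD r5<-Add2 | r0:Add1,r1:7,r2:9,r3:5,r4:6,r5:Add2
c3: issue SUB r1<-Add3 | r0:Add1,r1:Add3,r2:9,r3:5,r4:6,r5:Add2
c4: CDB Add1=-2; issue SUB r1<-Add1 | r0:-2,r1:Add1,r2:9,r3:5,r4:6,r5:Add2
c5: CDB Add2=16; issue SUB r5<-Add2 | r0:-2,r1:Add1,r2:9,r3:5,r4:6,r5:Add2
c6: stall | r0:-2,r1:Add1,r2:9,r3:5,r4:6,r5:Add2
c7: stall | r0:-2,r1:Add1,r2:9,r3:5,r4:6,r5:Add2
c8: CDB Add3=18; issue SUB r1<-Add3 | r0:-2,r1:Add3,r2:9,r3:5,r4:6,r5:Add2
c9: stall | r0:-2,r1:Add3,r2:9,r3:5,r4:6,r5:Add2
c10: stall | r0:-2,r1:Add3,r2:9,r3:5,r4:6,r5:Add2
c11: CDB Add1=20; issue ADD r5<-Add1 | r0:-2,r1:Add3,r2:9,r3:5,r4:6,r5:Add1
c12: CDB Add3=-4; issue MUL r0<-Mul1 | r0:Mul1,r1:-4,r2:9,r3:5,r4:6,r5:Add1
c13: issue ADD r4<-Add3 | r0:Mul1,r1:-4,r2:9,r3:5,r4:Add3,r5:Add1
c14: CDB Add1=3 | r0:Mul1,r1:-4,r2:9,r3:5,r4:Add3,r5:3
c15: CDB Add2=22 | r0:Mul1,r1:-4,r2:9,r3:5,r4:Add3,r5:3
c16: CDB Mul1=-12 | r0:-12,r1:-4,r2:9,r3:5,r4:Add3,r5:3

STATUS = TAG Add3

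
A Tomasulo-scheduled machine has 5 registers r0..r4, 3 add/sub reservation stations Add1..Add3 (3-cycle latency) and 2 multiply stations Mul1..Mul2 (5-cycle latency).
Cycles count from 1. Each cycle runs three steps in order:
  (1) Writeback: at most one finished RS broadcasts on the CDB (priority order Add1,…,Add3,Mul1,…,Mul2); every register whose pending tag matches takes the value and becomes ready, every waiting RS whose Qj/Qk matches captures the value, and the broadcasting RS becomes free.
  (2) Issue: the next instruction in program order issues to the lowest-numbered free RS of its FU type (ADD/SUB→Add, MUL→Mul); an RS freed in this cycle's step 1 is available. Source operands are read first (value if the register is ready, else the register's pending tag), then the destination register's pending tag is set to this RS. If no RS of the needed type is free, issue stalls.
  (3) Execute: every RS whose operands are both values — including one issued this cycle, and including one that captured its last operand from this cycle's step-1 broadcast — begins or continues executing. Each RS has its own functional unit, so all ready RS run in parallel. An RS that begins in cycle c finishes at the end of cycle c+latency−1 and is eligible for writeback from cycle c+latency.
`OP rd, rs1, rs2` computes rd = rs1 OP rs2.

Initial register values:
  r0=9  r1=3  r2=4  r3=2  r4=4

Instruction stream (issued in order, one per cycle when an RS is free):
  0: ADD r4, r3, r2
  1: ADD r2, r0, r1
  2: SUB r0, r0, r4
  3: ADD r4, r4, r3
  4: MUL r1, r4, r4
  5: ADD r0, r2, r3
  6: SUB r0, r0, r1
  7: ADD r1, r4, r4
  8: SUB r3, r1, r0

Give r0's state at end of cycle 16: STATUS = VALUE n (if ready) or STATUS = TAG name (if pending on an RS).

c1: issue ADD r4<-Add1 | r0:9,r1:3,r2:4,r3:2,r4:Add1
c2: issue ADD r2<-Add2 | r0:9,r1:3,r2:Add2,r3:2,r4:Add1
c3: issue SUB r0<-Add3 | r0:Add3,r1:3,r2:Add2,r3:2,r4:Add1
c4: CDB Add1=6; issue ADD r4<-Add1 | r0:Add3,r1:3,r2:Add2,r3:2,r4:Add1
c5: CDB Add2=12; issue MUL r1<-Mul1 | r0:Add3,r1:Mul1,r2:12,r3:2,r4:Add1
c6: issue ADD r0<-Add2 | r0:Add2,r1:Mul1,r2:12,r3:2,r4:Add1
c7: CDB Add1=8; issue SUB r0<-Add1 | r0:Add1,r1:Mul1,r2:12,r3:2,r4:8
c8: CDB Add3=3; issue ADD r1<-Add3 | r0:Add1,r1:Add3,r2:12,r3:2,r4:8
c9: CDB Add2=14; issue SUB r3<-Add2 | r0:Add1,r1:Add3,r2:12,r3:Add2,r4:8
c10: - | r0:Add1,r1:Add3,r2:12,r3:Add2,r4:8
c11: CDB Add3=16 | r0:Add1,r1:16,r2:12,r3:Add2,r4:8
c12: CDB Mul1=64 | r0:Add1,r1:16,r2:12,r3:Add2,r4:8
c13: - | r0:Add1,r1:16,r2:12,r3:Add2,r4:8
c14: - | r0:Add1,r1:16,r2:12,r3:Add2,r4:8
c15: CDB Add1=-50 | r0:-50,r1:16,r2:12,r3:Add2,r4:8
c16: - | r0:-50,r1:16,r2:12,r3:Add2,r4:8

STATUS = VALUE -50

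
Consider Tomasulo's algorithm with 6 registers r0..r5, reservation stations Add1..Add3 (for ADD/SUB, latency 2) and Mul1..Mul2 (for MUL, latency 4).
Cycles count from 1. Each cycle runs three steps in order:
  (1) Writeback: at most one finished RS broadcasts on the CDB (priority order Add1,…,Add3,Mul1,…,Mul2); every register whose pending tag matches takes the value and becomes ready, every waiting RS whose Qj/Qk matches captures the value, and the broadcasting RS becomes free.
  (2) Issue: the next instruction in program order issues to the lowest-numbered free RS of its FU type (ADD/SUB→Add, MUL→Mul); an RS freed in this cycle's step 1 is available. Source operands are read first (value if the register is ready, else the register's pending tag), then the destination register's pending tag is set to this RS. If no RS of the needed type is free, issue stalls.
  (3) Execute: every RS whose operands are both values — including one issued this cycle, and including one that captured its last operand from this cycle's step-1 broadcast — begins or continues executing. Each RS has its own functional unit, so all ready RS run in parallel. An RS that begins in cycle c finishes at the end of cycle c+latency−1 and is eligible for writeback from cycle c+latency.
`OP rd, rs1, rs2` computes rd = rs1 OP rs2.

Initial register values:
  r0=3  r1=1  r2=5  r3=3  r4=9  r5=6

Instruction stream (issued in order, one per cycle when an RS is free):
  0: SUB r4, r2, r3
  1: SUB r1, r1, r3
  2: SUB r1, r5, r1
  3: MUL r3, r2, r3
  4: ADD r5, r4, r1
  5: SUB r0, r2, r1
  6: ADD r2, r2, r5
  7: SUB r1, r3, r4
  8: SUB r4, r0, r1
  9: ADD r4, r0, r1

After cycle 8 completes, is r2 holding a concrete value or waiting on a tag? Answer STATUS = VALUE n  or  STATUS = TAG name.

STATUS = TAG Add3

cycle 1: issue SUB r4<-Add1 // r0:3,r1:1,r2:5,r3:3,r4:Add1,r5:6
cycle 2: issue SUB r1<-Add2 // r0:3,r1:Add2,r2:5,r3:3,r4:Add1,r5:6
cycle 3: CDB Add1=2; issue SUB r1<-Add1 // r0:3,r1:Add1,r2:5,r3:3,r4:2,r5:6
cycle 4: CDB Add2=-2; issue MUL r3<-Mul1 // r0:3,r1:Add1,r2:5,r3:Mul1,r4:2,r5:6
cycle 5: issue ADD r5<-Add2 // r0:3,r1:Add1,r2:5,r3:Mul1,r4:2,r5:Add2
cycle 6: CDB Add1=8; issue SUB r0<-Add1 // r0:Add1,r1:8,r2:5,r3:Mul1,r4:2,r5:Add2
cycle 7: issue ADD r2<-Add3 // r0:Add1,r1:8,r2:Add3,r3:Mul1,r4:2,r5:Add2
cycle 8: CDB Add1=-3; issue SUB r1<-Add1 // r0:-3,r1:Add1,r2:Add3,r3:Mul1,r4:2,r5:Add2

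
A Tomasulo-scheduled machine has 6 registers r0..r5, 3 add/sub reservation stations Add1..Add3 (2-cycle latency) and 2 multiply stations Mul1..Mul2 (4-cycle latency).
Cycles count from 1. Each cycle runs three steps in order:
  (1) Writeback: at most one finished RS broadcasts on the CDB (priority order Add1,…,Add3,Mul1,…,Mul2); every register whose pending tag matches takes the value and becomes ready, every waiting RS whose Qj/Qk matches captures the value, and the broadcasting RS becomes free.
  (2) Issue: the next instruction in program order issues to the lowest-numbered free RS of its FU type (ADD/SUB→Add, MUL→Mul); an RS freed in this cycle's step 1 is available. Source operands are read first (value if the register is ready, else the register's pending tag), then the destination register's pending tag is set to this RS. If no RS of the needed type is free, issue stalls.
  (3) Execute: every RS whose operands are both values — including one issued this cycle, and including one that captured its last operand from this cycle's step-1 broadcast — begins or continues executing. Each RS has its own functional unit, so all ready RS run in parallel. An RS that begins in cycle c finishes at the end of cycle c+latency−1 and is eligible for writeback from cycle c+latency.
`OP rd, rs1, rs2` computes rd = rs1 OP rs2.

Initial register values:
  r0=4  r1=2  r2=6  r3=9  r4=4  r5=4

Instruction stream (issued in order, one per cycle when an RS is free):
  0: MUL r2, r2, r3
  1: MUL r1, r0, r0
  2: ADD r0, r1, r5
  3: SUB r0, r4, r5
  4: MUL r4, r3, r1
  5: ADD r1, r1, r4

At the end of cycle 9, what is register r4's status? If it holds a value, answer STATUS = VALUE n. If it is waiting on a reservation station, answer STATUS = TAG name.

STATUS = TAG Mul1

cycle 1: issue MUL r2<-Mul1 // r0:4,r1:2,r2:Mul1,r3:9,r4:4,r5:4
cycle 2: issue MUL r1<-Mul2 // r0:4,r1:Mul2,r2:Mul1,r3:9,r4:4,r5:4
cycle 3: issue ADD r0<-Add1 // r0:Add1,r1:Mul2,r2:Mul1,r3:9,r4:4,r5:4
cycle 4: issue SUB r0<-Add2 // r0:Add2,r1:Mul2,r2:Mul1,r3:9,r4:4,r5:4
cycle 5: CDB Mul1=54; issue MUL r4<-Mul1 // r0:Add2,r1:Mul2,r2:54,r3:9,r4:Mul1,r5:4
cycle 6: CDB Add2=0; issue ADD r1<-Add2 // r0:0,r1:Add2,r2:54,r3:9,r4:Mul1,r5:4
cycle 7: CDB Mul2=16 // r0:0,r1:Add2,r2:54,r3:9,r4:Mul1,r5:4
cycle 8: - // r0:0,r1:Add2,r2:54,r3:9,r4:Mul1,r5:4
cycle 9: CDB Add1=20 // r0:0,r1:Add2,r2:54,r3:9,r4:Mul1,r5:4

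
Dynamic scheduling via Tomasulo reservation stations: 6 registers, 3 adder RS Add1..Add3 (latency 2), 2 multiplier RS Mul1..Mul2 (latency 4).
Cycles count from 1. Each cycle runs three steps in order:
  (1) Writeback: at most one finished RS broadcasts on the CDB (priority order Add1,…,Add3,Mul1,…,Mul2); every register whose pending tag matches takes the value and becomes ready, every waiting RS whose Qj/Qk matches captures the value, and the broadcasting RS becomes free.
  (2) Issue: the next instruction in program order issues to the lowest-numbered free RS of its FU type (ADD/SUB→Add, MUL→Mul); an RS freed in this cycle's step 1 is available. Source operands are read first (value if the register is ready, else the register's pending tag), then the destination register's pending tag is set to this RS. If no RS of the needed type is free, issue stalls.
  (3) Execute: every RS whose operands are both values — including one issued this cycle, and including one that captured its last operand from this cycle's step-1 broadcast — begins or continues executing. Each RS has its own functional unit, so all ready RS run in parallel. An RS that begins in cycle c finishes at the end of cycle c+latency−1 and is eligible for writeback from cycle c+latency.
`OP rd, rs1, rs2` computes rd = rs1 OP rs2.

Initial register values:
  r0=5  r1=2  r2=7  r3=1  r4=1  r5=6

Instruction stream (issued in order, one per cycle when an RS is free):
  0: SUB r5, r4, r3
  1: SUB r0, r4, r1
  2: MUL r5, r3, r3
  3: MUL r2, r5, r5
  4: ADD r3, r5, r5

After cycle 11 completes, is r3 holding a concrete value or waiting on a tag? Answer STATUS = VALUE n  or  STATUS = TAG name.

c1: issue SUB r5<-Add1 | r0:5,r1:2,r2:7,r3:1,r4:1,r5:Add1
c2: issue SUB r0<-Add2 | r0:Add2,r1:2,r2:7,r3:1,r4:1,r5:Add1
c3: CDB Add1=0; issue MUL r5<-Mul1 | r0:Add2,r1:2,r2:7,r3:1,r4:1,r5:Mul1
c4: CDB Add2=-1; issue MUL r2<-Mul2 | r0:-1,r1:2,r2:Mul2,r3:1,r4:1,r5:Mul1
c5: issue ADD r3<-Add1 | r0:-1,r1:2,r2:Mul2,r3:Add1,r4:1,r5:Mul1
c6: - | r0:-1,r1:2,r2:Mul2,r3:Add1,r4:1,r5:Mul1
c7: CDB Mul1=1 | r0:-1,r1:2,r2:Mul2,r3:Add1,r4:1,r5:1
c8: - | r0:-1,r1:2,r2:Mul2,r3:Add1,r4:1,r5:1
c9: CDB Add1=2 | r0:-1,r1:2,r2:Mul2,r3:2,r4:1,r5:1
c10: - | r0:-1,r1:2,r2:Mul2,r3:2,r4:1,r5:1
c11: CDB Mul2=1 | r0:-1,r1:2,r2:1,r3:2,r4:1,r5:1

STATUS = VALUE 2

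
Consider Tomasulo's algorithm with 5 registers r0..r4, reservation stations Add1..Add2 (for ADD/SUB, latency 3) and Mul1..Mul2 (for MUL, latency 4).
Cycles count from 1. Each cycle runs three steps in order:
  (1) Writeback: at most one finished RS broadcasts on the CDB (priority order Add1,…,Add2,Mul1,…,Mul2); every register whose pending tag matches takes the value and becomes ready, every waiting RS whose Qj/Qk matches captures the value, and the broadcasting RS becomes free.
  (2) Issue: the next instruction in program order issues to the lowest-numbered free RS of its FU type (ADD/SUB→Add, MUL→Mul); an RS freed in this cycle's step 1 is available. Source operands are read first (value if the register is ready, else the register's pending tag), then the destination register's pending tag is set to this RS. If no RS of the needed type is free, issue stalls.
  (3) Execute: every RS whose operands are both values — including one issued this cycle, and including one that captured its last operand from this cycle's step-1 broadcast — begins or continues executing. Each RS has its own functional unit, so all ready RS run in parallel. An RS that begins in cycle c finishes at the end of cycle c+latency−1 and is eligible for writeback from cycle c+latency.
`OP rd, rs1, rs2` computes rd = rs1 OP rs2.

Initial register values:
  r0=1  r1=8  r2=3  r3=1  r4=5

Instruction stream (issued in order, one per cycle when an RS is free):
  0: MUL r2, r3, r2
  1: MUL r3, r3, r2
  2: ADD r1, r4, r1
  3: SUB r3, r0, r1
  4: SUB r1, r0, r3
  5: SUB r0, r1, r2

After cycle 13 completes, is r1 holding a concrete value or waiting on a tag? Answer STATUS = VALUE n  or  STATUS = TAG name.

STATUS = VALUE 13

c1: issue MUL r2<-Mul1 | r0:1,r1:8,r2:Mul1,r3:1,r4:5
c2: issue MUL r3<-Mul2 | r0:1,r1:8,r2:Mul1,r3:Mul2,r4:5
c3: issue ADD r1<-Add1 | r0:1,r1:Add1,r2:Mul1,r3:Mul2,r4:5
c4: issue SUB r3<-Add2 | r0:1,r1:Add1,r2:Mul1,r3:Add2,r4:5
c5: CDB Mul1=3; stall | r0:1,r1:Add1,r2:3,r3:Add2,r4:5
c6: CDB Add1=13; issue SUB r1<-Add1 | r0:1,r1:Add1,r2:3,r3:Add2,r4:5
c7: stall | r0:1,r1:Add1,r2:3,r3:Add2,r4:5
c8: stall | r0:1,r1:Add1,r2:3,r3:Add2,r4:5
c9: CDB Add2=-12; issue SUB r0<-Add2 | r0:Add2,r1:Add1,r2:3,r3:-12,r4:5
c10: CDB Mul2=3 | r0:Add2,r1:Add1,r2:3,r3:-12,r4:5
c11: - | r0:Add2,r1:Add1,r2:3,r3:-12,r4:5
c12: CDB Add1=13 | r0:Add2,r1:13,r2:3,r3:-12,r4:5
c13: - | r0:Add2,r1:13,r2:3,r3:-12,r4:5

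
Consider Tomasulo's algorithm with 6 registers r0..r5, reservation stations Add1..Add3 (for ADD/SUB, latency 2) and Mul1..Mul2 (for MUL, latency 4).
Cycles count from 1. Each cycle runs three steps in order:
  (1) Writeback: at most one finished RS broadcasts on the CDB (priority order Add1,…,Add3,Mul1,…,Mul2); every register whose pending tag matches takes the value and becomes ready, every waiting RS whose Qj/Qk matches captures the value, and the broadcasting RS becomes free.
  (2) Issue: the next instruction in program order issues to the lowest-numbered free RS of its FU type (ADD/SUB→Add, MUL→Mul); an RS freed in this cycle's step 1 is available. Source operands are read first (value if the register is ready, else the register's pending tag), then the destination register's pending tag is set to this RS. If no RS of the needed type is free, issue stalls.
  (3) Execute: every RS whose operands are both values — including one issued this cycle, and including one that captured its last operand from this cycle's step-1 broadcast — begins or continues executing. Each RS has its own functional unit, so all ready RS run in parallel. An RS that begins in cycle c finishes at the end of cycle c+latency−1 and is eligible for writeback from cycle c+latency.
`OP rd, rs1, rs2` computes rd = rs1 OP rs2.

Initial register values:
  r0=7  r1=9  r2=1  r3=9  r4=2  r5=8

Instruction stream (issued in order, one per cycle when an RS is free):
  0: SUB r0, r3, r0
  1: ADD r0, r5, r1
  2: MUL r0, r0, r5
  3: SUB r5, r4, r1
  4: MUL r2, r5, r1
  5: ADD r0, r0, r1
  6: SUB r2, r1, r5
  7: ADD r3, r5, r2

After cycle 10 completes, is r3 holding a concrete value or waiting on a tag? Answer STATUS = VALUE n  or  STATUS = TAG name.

c1: issue SUB r0<-Add1 | r0:Add1,r1:9,r2:1,r3:9,r4:2,r5:8
c2: issue ADD r0<-Add2 | r0:Add2,r1:9,r2:1,r3:9,r4:2,r5:8
c3: CDB Add1=2; issue MUL r0<-Mul1 | r0:Mul1,r1:9,r2:1,r3:9,r4:2,r5:8
c4: CDB Add2=17; issue SUB r5<-Add1 | r0:Mul1,r1:9,r2:1,r3:9,r4:2,r5:Add1
c5: issue MUL r2<-Mul2 | r0:Mul1,r1:9,r2:Mul2,r3:9,r4:2,r5:Add1
c6: CDB Add1=-7; issue ADD r0<-Add1 | r0:Add1,r1:9,r2:Mul2,r3:9,r4:2,r5:-7
c7: issue SUB r2<-Add2 | r0:Add1,r1:9,r2:Add2,r3:9,r4:2,r5:-7
c8: CDB Mul1=136; issue ADD r3<-Add3 | r0:Add1,r1:9,r2:Add2,r3:Add3,r4:2,r5:-7
c9: CDB Add2=16 | r0:Add1,r1:9,r2:16,r3:Add3,r4:2,r5:-7
c10: CDB Add1=145 | r0:145,r1:9,r2:16,r3:Add3,r4:2,r5:-7

STATUS = TAG Add3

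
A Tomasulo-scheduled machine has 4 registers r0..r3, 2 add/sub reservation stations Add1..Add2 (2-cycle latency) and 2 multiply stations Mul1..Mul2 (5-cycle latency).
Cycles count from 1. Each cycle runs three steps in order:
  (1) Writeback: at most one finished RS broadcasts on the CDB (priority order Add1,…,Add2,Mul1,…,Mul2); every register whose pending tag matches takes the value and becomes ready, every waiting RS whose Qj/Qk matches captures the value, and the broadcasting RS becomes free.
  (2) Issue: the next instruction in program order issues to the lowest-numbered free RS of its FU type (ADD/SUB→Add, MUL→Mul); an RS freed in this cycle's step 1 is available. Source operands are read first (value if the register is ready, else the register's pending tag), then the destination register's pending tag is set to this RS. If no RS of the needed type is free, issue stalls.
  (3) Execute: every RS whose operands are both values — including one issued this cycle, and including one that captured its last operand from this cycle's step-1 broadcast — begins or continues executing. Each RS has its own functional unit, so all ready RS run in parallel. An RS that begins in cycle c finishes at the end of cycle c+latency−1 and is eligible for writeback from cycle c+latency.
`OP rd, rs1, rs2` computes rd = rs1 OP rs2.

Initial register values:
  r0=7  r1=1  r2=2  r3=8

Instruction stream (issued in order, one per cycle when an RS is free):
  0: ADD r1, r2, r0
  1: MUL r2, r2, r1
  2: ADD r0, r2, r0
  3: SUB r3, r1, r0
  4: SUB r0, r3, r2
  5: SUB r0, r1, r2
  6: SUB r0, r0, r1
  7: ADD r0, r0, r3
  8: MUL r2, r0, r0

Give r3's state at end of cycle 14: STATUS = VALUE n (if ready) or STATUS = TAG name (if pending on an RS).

  c1: issue ADD r1<-Add1  regs: r0:7,r1:Add1,r2:2,r3:8
  c2: issue MUL r2<-Mul1  regs: r0:7,r1:Add1,r2:Mul1,r3:8
  c3: CDB Add1=9; issue ADD r0<-Add1  regs: r0:Add1,r1:9,r2:Mul1,r3:8
  c4: issue SUB r3<-Add2  regs: r0:Add1,r1:9,r2:Mul1,r3:Add2
  c5: stall  regs: r0:Add1,r1:9,r2:Mul1,r3:Add2
  c6: stall  regs: r0:Add1,r1:9,r2:Mul1,r3:Add2
  c7: stall  regs: r0:Add1,r1:9,r2:Mul1,r3:Add2
  c8: CDB Mul1=18; stall  regs: r0:Add1,r1:9,r2:18,r3:Add2
  c9: stall  regs: r0:Add1,r1:9,r2:18,r3:Add2
  c10: CDB Add1=25; issue SUB r0<-Add1  regs: r0:Add1,r1:9,r2:18,r3:Add2
  c11: stall  regs: r0:Add1,r1:9,r2:18,r3:Add2
  c12: CDB Add2=-16; issue SUB r0<-Add2  regs: r0:Add2,r1:9,r2:18,r3:-16
  c13: stall  regs: r0:Add2,r1:9,r2:18,r3:-16
  c14: CDB Add1=-34; issue SUB r0<-Add1  regs: r0:Add1,r1:9,r2:18,r3:-16

STATUS = VALUE -16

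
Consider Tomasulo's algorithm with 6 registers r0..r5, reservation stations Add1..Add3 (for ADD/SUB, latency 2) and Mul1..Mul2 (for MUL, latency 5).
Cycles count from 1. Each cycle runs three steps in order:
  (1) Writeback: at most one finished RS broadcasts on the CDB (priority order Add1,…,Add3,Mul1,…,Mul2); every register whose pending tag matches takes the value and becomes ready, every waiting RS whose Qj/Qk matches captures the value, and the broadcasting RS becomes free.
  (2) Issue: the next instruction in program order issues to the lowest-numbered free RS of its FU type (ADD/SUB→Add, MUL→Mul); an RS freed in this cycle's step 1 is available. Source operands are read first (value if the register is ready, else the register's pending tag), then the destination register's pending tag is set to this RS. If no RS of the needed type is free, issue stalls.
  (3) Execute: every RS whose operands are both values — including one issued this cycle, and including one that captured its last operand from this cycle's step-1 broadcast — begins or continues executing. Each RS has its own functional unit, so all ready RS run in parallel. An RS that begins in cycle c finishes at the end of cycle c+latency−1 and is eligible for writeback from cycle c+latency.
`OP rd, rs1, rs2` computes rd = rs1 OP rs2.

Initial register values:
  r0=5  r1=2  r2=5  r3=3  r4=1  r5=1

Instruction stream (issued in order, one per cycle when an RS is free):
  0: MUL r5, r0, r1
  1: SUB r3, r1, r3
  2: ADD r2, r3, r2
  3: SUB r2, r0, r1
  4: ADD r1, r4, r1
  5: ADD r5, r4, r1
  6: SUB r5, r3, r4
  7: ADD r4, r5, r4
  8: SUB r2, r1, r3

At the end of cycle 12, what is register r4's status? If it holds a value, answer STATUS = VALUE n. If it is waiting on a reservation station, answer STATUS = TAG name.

STATUS = VALUE -1

c1: issue MUL r5<-Mul1 | r0:5,r1:2,r2:5,r3:3,r4:1,r5:Mul1
c2: issue SUB r3<-Add1 | r0:5,r1:2,r2:5,r3:Add1,r4:1,r5:Mul1
c3: issue ADD r2<-Add2 | r0:5,r1:2,r2:Add2,r3:Add1,r4:1,r5:Mul1
c4: CDB Add1=-1; issue SUB r2<-Add1 | r0:5,r1:2,r2:Add1,r3:-1,r4:1,r5:Mul1
c5: issue ADD r1<-Add3 | r0:5,r1:Add3,r2:Add1,r3:-1,r4:1,r5:Mul1
c6: CDB Add1=3; issue ADD r5<-Add1 | r0:5,r1:Add3,r2:3,r3:-1,r4:1,r5:Add1
c7: CDB Add2=4; issue SUB r5<-Add2 | r0:5,r1:Add3,r2:3,r3:-1,r4:1,r5:Add2
c8: CDB Add3=3; issue ADD r4<-Add3 | r0:5,r1:3,r2:3,r3:-1,r4:Add3,r5:Add2
c9: CDB Add2=-2; issue SUB r2<-Add2 | r0:5,r1:3,r2:Add2,r3:-1,r4:Add3,r5:-2
c10: CDB Add1=4 | r0:5,r1:3,r2:Add2,r3:-1,r4:Add3,r5:-2
c11: CDB Add2=4 | r0:5,r1:3,r2:4,r3:-1,r4:Add3,r5:-2
c12: CDB Add3=-1 | r0:5,r1:3,r2:4,r3:-1,r4:-1,r5:-2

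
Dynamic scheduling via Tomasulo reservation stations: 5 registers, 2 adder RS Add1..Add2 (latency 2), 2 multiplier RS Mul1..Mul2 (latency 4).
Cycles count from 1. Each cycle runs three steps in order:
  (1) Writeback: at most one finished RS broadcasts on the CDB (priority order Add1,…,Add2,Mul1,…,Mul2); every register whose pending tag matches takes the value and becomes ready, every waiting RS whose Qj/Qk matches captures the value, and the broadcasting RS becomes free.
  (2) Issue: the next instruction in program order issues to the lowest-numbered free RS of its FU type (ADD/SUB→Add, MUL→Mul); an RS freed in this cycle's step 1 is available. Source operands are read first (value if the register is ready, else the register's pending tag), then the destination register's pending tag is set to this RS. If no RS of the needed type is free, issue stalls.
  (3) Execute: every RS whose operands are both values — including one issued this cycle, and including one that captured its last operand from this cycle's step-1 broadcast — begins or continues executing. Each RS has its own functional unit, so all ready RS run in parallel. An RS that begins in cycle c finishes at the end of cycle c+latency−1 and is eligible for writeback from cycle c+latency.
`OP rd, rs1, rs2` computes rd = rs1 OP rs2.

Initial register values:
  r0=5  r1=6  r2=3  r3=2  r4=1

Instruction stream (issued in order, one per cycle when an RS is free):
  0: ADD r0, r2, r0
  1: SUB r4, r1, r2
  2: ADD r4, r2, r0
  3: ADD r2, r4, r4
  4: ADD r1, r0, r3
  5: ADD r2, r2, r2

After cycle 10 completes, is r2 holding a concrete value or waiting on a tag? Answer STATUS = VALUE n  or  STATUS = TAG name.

c1: issue ADD r0<-Add1 | r0:Add1,r1:6,r2:3,r3:2,r4:1
c2: issue SUB r4<-Add2 | r0:Add1,r1:6,r2:3,r3:2,r4:Add2
c3: CDB Add1=8; issue ADD r4<-Add1 | r0:8,r1:6,r2:3,r3:2,r4:Add1
c4: CDB Add2=3; issue ADD r2<-Add2 | r0:8,r1:6,r2:Add2,r3:2,r4:Add1
c5: CDB Add1=11; issue ADD r1<-Add1 | r0:8,r1:Add1,r2:Add2,r3:2,r4:11
c6: stall | r0:8,r1:Add1,r2:Add2,r3:2,r4:11
c7: CDB Add1=10; issue ADD r2<-Add1 | r0:8,r1:10,r2:Add1,r3:2,r4:11
c8: CDB Add2=22 | r0:8,r1:10,r2:Add1,r3:2,r4:11
c9: - | r0:8,r1:10,r2:Add1,r3:2,r4:11
c10: CDB Add1=44 | r0:8,r1:10,r2:44,r3:2,r4:11

STATUS = VALUE 44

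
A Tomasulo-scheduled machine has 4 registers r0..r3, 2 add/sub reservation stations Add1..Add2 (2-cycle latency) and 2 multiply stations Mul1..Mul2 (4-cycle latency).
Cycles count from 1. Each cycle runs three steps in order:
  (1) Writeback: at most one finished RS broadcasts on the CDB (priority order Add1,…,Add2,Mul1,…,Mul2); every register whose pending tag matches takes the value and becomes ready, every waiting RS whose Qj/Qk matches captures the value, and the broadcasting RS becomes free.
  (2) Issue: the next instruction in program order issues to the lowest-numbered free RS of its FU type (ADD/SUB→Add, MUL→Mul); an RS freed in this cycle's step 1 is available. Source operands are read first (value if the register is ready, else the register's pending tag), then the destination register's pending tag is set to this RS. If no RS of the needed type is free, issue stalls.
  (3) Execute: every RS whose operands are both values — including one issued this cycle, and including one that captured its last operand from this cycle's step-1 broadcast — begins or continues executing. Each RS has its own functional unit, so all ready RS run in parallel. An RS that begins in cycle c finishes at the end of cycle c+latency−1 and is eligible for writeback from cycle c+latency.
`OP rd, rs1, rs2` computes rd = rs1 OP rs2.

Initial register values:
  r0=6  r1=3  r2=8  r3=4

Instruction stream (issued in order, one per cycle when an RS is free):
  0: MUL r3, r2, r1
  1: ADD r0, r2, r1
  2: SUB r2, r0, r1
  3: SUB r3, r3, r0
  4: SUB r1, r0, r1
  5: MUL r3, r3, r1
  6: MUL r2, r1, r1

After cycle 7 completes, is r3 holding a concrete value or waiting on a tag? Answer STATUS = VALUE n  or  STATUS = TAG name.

c1: issue MUL r3<-Mul1 | r0:6,r1:3,r2:8,r3:Mul1
c2: issue ADD r0<-Add1 | r0:Add1,r1:3,r2:8,r3:Mul1
c3: issue SUB r2<-Add2 | r0:Add1,r1:3,r2:Add2,r3:Mul1
c4: CDB Add1=11; issue SUB r3<-Add1 | r0:11,r1:3,r2:Add2,r3:Add1
c5: CDB Mul1=24; stall | r0:11,r1:3,r2:Add2,r3:Add1
c6: CDB Add2=8; issue SUB r1<-Add2 | r0:11,r1:Add2,r2:8,r3:Add1
c7: CDB Add1=13; issue MUL r3<-Mul1 | r0:11,r1:Add2,r2:8,r3:Mul1

STATUS = TAG Mul1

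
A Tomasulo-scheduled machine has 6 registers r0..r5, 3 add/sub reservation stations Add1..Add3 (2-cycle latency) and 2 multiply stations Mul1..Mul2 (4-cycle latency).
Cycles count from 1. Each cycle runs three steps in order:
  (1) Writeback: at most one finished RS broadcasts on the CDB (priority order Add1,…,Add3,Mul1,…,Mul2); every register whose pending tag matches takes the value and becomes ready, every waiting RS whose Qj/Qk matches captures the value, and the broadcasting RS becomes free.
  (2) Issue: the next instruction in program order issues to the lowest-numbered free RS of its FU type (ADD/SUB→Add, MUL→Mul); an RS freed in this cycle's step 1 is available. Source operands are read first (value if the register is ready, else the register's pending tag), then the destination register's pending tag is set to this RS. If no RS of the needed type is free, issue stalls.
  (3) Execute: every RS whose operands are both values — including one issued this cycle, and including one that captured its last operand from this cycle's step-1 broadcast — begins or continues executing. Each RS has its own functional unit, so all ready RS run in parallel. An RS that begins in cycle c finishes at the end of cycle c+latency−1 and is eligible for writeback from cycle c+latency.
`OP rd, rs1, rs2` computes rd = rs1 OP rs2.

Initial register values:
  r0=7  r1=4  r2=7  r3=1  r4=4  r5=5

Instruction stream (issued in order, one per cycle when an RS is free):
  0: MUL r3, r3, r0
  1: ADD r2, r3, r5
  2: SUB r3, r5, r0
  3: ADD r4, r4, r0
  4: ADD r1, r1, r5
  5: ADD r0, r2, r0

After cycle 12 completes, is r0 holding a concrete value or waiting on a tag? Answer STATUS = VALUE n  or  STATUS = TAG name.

  c1: issue MUL r3<-Mul1  regs: r0:7,r1:4,r2:7,r3:Mul1,r4:4,r5:5
  c2: issue ADD r2<-Add1  regs: r0:7,r1:4,r2:Add1,r3:Mul1,r4:4,r5:5
  c3: issue SUB r3<-Add2  regs: r0:7,r1:4,r2:Add1,r3:Add2,r4:4,r5:5
  c4: issue ADD r4<-Add3  regs: r0:7,r1:4,r2:Add1,r3:Add2,r4:Add3,r5:5
  c5: CDB Add2=-2; issue ADD r1<-Add2  regs: r0:7,r1:Add2,r2:Add1,r3:-2,r4:Add3,r5:5
  c6: CDB Add3=11; issue ADD r0<-Add3  regs: r0:Add3,r1:Add2,r2:Add1,r3:-2,r4:11,r5:5
  c7: CDB Add2=9  regs: r0:Add3,r1:9,r2:Add1,r3:-2,r4:11,r5:5
  c8: CDB Mul1=7  regs: r0:Add3,r1:9,r2:Add1,r3:-2,r4:11,r5:5
  c9: -  regs: r0:Add3,r1:9,r2:Add1,r3:-2,r4:11,r5:5
  c10: CDB Add1=12  regs: r0:Add3,r1:9,r2:12,r3:-2,r4:11,r5:5
  c11: -  regs: r0:Add3,r1:9,r2:12,r3:-2,r4:11,r5:5
  c12: CDB Add3=19  regs: r0:19,r1:9,r2:12,r3:-2,r4:11,r5:5

STATUS = VALUE 19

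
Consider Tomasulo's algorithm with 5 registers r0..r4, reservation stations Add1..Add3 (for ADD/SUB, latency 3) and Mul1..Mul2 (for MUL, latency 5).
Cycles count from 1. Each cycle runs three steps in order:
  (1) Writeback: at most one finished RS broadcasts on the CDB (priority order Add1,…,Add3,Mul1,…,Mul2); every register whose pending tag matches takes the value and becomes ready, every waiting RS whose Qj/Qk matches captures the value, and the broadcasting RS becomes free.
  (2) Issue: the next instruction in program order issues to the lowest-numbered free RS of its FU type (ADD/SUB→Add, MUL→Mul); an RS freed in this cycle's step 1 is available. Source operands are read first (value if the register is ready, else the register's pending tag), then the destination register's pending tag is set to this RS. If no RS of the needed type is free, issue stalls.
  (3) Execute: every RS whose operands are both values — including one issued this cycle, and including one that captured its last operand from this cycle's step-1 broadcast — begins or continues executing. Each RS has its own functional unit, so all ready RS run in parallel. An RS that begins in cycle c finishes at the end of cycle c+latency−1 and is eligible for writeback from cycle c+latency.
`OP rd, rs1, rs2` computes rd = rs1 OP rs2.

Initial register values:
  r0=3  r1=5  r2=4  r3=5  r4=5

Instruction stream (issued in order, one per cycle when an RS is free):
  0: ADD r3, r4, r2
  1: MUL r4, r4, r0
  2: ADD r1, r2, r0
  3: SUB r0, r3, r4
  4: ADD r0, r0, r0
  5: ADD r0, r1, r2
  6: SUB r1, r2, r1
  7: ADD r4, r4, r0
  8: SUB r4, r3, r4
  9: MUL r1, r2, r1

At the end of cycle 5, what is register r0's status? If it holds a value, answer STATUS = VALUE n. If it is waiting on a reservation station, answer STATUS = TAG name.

cycle 1: issue ADD r3<-Add1 // r0:3,r1:5,r2:4,r3:Add1,r4:5
cycle 2: issue MUL r4<-Mul1 // r0:3,r1:5,r2:4,r3:Add1,r4:Mul1
cycle 3: issue ADD r1<-Add2 // r0:3,r1:Add2,r2:4,r3:Add1,r4:Mul1
cycle 4: CDB Add1=9; issue SUB r0<-Add1 // r0:Add1,r1:Add2,r2:4,r3:9,r4:Mul1
cycle 5: issue ADD r0<-Add3 // r0:Add3,r1:Add2,r2:4,r3:9,r4:Mul1

STATUS = TAG Add3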